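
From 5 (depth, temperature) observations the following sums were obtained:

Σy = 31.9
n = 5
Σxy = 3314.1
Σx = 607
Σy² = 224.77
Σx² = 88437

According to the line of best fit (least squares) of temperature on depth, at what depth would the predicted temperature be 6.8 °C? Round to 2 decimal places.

Sxx = Σx² − (Σx)²/n = 88437 − 73689.8 = 14747.2
Sxy = Σxy − (Σx)(Σy)/n = 3314.1 − 3872.66 = -558.56
b = Sxy/Sxx = -558.56/14747.2 = -0.037876
a = ȳ − b·x̄ = 6.38 − (-0.037876)·121.4 = 10.978106
Set a + b·x = 6.8: x = (6.8 − 10.978106) / (-0.037876) = 110.311086

110.31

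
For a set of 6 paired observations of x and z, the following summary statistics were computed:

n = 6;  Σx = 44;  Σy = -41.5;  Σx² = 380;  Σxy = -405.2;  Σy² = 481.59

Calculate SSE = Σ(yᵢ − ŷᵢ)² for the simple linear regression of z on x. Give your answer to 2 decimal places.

Sxx = Σx² − (Σx)²/n = 380 − 322.666667 = 57.333333
Sxy = Σxy − (Σx)(Σy)/n = -405.2 − (-304.333333) = -100.866667
Syy = Σy² − (Σy)²/n = 481.59 − 287.041667 = 194.548333
b = Sxy/Sxx = -100.866667/57.333333 = -1.759302
SSE = Syy − b·Sxy = 194.548333 − (-1.759302)·(-100.866667) = 17.093372

17.09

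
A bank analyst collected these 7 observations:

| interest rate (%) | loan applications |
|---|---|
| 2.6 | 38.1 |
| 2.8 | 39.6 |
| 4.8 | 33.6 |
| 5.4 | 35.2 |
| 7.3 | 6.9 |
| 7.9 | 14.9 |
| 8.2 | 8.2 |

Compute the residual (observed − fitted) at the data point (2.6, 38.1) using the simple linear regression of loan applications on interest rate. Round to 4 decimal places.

-4.2114

n = 7, Σx = 39, Σy = 176.5, Σxy = 796.62, Σx² = 249.74
Sxx = Σx² − (Σx)²/n = 249.74 − 217.285714 = 32.454286
Sxy = Σxy − (Σx)(Σy)/n = 796.62 − 983.357143 = -186.737143
b = Sxy/Sxx = -186.737143/32.454286 = -5.753852
a = ȳ − b·x̄ = 25.214286 − (-5.753852)·5.571429 = 57.271459
ŷ(2.6) = 57.271459 + (-5.753852)·2.6 = 42.311445
residual = y − ŷ = 38.1 − 42.311445 = -4.211445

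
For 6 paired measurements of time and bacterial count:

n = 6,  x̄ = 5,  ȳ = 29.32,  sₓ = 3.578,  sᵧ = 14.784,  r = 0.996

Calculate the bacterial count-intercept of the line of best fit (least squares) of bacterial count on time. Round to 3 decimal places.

8.743

b = r · sᵧ/sₓ = 0.996 · 14.784/3.578 = 4.115390
a = ȳ − b·x̄ = 29.32 − 4.115390·5 = 8.743052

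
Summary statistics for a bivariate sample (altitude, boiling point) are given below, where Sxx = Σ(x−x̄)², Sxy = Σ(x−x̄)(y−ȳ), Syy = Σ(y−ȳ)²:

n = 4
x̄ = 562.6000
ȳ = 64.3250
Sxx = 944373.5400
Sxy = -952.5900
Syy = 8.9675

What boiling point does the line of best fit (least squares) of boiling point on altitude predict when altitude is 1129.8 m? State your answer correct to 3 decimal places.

63.753

b = Sxy/Sxx = -952.59/944373.54 = -0.001009
a = ȳ − b·x̄ = 64.325 − (-0.001009)·562.6 = 64.892495
ŷ(1129.8) = a + b·1129.8 = 64.892495 + (-0.001009)·1129.8 = 63.752865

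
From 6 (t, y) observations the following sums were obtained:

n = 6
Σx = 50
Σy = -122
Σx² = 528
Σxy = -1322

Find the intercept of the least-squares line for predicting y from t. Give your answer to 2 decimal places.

Sxx = Σx² − (Σx)²/n = 528 − 416.666667 = 111.333333
Sxy = Σxy − (Σx)(Σy)/n = -1322 − (-1016.666667) = -305.333333
b = Sxy/Sxx = -305.333333/111.333333 = -2.742515
a = ȳ − b·x̄ = -20.333333 − (-2.742515)·8.333333 = 2.520958

2.52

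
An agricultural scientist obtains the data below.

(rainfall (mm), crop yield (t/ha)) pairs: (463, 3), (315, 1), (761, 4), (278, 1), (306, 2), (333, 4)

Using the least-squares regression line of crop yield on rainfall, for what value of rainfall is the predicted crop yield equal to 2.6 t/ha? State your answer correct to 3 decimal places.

n = 6, Σx = 2456, Σy = 15, Σxy = 6970, Σx² = 1174524
Sxx = Σx² − (Σx)²/n = 1174524 − 1005322.666667 = 169201.333333
Sxy = Σxy − (Σx)(Σy)/n = 6970 − 6140 = 830
b = Sxy/Sxx = 830/169201.333333 = 0.004905
a = ȳ − b·x̄ = 2.5 − 0.004905·409.333333 = 0.492057
Set a + b·x = 2.6: x = (2.6 − 0.492057) / 0.004905 = 429.719036

429.719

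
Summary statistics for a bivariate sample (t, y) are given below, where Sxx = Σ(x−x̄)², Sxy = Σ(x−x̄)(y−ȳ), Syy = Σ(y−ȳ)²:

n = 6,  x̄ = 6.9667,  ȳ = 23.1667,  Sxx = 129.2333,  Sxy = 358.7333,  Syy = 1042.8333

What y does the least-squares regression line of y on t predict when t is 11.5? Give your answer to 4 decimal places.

35.7505

b = Sxy/Sxx = 358.7333/129.2333 = 2.775858
a = ȳ − b·x̄ = 23.1667 − 2.775858·6.9667 = 3.828130
ŷ(11.5) = a + b·11.5 = 3.828130 + 2.775858·11.5 = 35.750497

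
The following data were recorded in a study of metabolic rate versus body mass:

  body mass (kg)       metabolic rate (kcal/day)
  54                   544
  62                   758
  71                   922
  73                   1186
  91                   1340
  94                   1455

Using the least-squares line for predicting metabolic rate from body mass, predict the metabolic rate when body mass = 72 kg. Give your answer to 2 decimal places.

n = 6, Σx = 445, Σy = 6205, Σxy = 487122, Σx² = 34247
Sxx = Σx² − (Σx)²/n = 34247 − 33004.166667 = 1242.833333
Sxy = Σxy − (Σx)(Σy)/n = 487122 − 460204.166667 = 26917.833333
b = Sxy/Sxx = 26917.833333/1242.833333 = 21.658442
a = ȳ − b·x̄ = 1034.166667 − 21.658442·74.166667 = -572.167762
ŷ(72) = a + b·72 = -572.167762 + 21.658442·72 = 987.240043

987.24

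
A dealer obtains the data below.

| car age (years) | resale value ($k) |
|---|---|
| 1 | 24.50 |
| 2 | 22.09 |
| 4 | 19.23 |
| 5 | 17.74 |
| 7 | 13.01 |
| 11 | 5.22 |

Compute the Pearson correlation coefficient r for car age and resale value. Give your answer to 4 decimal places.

n = 6, Σx = 30, Σy = 101.79, Σxy = 382.79, Σx² = 216, Σy² = 1969.2271
Sxx = Σx² − (Σx)²/n = 216 − 150 = 66
Sxy = Σxy − (Σx)(Σy)/n = 382.79 − 508.95 = -126.16
Syy = Σy² − (Σy)²/n = 1969.2271 − 1726.86735 = 242.35975
r = Sxy/√(Sxx·Syy) = -126.16/√(15995.7435) = -126.16/126.474280 = -0.997515

-0.9975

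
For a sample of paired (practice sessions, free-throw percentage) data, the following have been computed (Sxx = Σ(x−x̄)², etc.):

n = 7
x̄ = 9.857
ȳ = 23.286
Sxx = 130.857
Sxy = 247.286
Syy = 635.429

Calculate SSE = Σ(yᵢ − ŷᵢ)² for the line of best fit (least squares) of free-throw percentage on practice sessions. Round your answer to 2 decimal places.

168.12

b = Sxy/Sxx = 247.286/130.857 = 1.889742
SSE = Syy − b·Sxy = 635.429 − 1.889742·247.286 = 168.122201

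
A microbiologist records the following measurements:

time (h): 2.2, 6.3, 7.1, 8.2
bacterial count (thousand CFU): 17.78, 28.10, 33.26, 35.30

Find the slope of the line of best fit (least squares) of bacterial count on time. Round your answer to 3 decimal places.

2.957

n = 4, Σx = 23.8, Σy = 114.44, Σxy = 741.752, Σx² = 162.18
Sxx = Σx² − (Σx)²/n = 162.18 − 141.61 = 20.57
Sxy = Σxy − (Σx)(Σy)/n = 741.752 − 680.918 = 60.834
b = Sxy/Sxx = 60.834/20.57 = 2.957414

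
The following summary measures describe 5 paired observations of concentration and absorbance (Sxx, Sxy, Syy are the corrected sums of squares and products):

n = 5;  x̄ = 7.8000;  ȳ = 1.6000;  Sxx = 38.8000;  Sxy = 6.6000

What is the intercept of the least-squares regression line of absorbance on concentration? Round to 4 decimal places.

0.2732

b = Sxy/Sxx = 6.6/38.8 = 0.170103
a = ȳ − b·x̄ = 1.6 − 0.170103·7.8 = 0.273196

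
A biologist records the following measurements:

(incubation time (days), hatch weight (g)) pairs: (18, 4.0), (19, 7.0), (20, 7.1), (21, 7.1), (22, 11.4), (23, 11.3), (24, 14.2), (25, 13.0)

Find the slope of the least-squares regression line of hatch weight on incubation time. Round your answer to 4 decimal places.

1.3798

n = 8, Σx = 172, Σy = 75.1, Σxy = 1672.6, Σx² = 3740
Sxx = Σx² − (Σx)²/n = 3740 − 3698 = 42
Sxy = Σxy − (Σx)(Σy)/n = 1672.6 − 1614.65 = 57.95
b = Sxy/Sxx = 57.95/42 = 1.379762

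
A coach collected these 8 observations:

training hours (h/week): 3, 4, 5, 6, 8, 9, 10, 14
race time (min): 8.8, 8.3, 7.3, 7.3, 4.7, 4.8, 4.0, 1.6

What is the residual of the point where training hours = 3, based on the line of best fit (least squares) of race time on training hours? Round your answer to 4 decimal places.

-0.0048

n = 8, Σx = 59, Σy = 46.8, Σxy = 283.1, Σx² = 527
Sxx = Σx² − (Σx)²/n = 527 − 435.125 = 91.875
Sxy = Σxy − (Σx)(Σy)/n = 283.1 − 345.15 = -62.05
b = Sxy/Sxx = -62.05/91.875 = -0.675374
a = ȳ − b·x̄ = 5.85 − (-0.675374)·7.375 = 10.830884
ŷ(3) = 10.830884 + (-0.675374)·3 = 8.804762
residual = y − ŷ = 8.8 − 8.804762 = -0.004762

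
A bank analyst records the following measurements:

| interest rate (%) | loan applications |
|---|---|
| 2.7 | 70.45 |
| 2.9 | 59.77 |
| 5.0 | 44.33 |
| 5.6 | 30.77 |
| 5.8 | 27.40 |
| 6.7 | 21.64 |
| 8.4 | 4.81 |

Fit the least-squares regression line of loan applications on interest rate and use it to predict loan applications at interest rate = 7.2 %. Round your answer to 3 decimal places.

15.965

n = 7, Σx = 37.1, Σy = 259.17, Σxy = 1101.822, Σx² = 221.15
Sxx = Σx² − (Σx)²/n = 221.15 − 196.63 = 24.52
Sxy = Σxy − (Σx)(Σy)/n = 1101.822 − 1373.601 = -271.779
b = Sxy/Sxx = -271.779/24.52 = -11.083972
a = ȳ − b·x̄ = 37.024286 − (-11.083972)·5.3 = 95.769339
ŷ(7.2) = a + b·7.2 = 95.769339 + (-11.083972)·7.2 = 15.964738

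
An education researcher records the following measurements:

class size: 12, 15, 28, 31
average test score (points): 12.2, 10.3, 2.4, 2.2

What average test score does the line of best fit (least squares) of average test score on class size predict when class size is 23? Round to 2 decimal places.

n = 4, Σx = 86, Σy = 27.1, Σxy = 436.3, Σx² = 2114
Sxx = Σx² − (Σx)²/n = 2114 − 1849 = 265
Sxy = Σxy − (Σx)(Σy)/n = 436.3 − 582.65 = -146.35
b = Sxy/Sxx = -146.35/265 = -0.552264
a = ȳ − b·x̄ = 6.775 − (-0.552264)·21.5 = 18.648679
ŷ(23) = a + b·23 = 18.648679 + (-0.552264)·23 = 5.946604

5.95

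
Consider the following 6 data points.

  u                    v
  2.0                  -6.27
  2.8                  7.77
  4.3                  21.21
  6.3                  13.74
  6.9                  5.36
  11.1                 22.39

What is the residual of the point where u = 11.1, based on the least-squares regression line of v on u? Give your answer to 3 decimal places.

n = 6, Σx = 33.4, Σy = 64.2, Σxy = 472.494, Σx² = 240.84
Sxx = Σx² − (Σx)²/n = 240.84 − 185.926667 = 54.913333
Sxy = Σxy − (Σx)(Σy)/n = 472.494 − 357.38 = 115.114
b = Sxy/Sxx = 115.114/54.913333 = 2.096285
a = ȳ − b·x̄ = 10.7 − 2.096285·5.566667 = -0.969320
ŷ(11.1) = -0.969320 + 2.096285·11.1 = 22.299444
residual = y − ŷ = 22.39 − 22.299444 = 0.090556

0.091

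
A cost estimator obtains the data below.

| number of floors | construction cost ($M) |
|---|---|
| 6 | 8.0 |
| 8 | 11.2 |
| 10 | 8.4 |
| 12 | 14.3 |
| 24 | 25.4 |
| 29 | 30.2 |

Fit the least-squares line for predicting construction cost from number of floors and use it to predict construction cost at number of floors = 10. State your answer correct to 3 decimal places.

n = 6, Σx = 89, Σy = 97.5, Σxy = 1878.6, Σx² = 1761
Sxx = Σx² − (Σx)²/n = 1761 − 1320.166667 = 440.833333
Sxy = Σxy − (Σx)(Σy)/n = 1878.6 − 1446.25 = 432.35
b = Sxy/Sxx = 432.35/440.833333 = 0.980756
a = ȳ − b·x̄ = 16.25 − 0.980756·14.833333 = 1.702117
ŷ(10) = a + b·10 = 1.702117 + 0.980756·10 = 11.509679

11.510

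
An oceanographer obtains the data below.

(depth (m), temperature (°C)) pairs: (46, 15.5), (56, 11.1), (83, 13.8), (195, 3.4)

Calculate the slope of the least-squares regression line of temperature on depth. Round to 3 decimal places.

-0.072

n = 4, Σx = 380, Σy = 43.8, Σxy = 3143, Σx² = 50166
Sxx = Σx² − (Σx)²/n = 50166 − 36100 = 14066
Sxy = Σxy − (Σx)(Σy)/n = 3143 − 4161 = -1018
b = Sxy/Sxx = -1018/14066 = -0.072373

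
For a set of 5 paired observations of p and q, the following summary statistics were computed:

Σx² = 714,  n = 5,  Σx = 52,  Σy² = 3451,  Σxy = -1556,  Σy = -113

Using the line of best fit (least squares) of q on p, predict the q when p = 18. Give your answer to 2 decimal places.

-39.31

Sxx = Σx² − (Σx)²/n = 714 − 540.8 = 173.2
Sxy = Σxy − (Σx)(Σy)/n = -1556 − (-1175.2) = -380.8
b = Sxy/Sxx = -380.8/173.2 = -2.198614
a = ȳ − b·x̄ = -22.6 − (-2.198614)·10.4 = 0.265589
ŷ(18) = a + b·18 = 0.265589 + (-2.198614)·18 = -39.309469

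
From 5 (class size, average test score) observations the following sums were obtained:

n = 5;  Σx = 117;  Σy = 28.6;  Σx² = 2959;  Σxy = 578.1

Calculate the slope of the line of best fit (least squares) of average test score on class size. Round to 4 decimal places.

-0.4120

Sxx = Σx² − (Σx)²/n = 2959 − 2737.8 = 221.2
Sxy = Σxy − (Σx)(Σy)/n = 578.1 − 669.24 = -91.14
b = Sxy/Sxx = -91.14/221.2 = -0.412025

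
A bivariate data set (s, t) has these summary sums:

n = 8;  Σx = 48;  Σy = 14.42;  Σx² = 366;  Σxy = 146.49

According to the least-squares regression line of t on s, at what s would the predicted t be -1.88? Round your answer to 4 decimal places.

1.2104

Sxx = Σx² − (Σx)²/n = 366 − 288 = 78
Sxy = Σxy − (Σx)(Σy)/n = 146.49 − 86.52 = 59.97
b = Sxy/Sxx = 59.97/78 = 0.768846
a = ȳ − b·x̄ = 1.8025 − 0.768846·6 = -2.810577
Set a + b·x = -1.88: x = (-1.88 − (-2.810577)) / 0.768846 = 1.210355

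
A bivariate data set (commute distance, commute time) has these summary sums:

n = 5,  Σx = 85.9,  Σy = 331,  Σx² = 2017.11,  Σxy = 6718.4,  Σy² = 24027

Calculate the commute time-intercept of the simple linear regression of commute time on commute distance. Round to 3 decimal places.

Sxx = Σx² − (Σx)²/n = 2017.11 − 1475.762 = 541.348
Sxy = Σxy − (Σx)(Σy)/n = 6718.4 − 5686.58 = 1031.82
b = Sxy/Sxx = 1031.82/541.348 = 1.906020
a = ȳ − b·x̄ = 66.2 − 1.906020·17.18 = 33.454580

33.455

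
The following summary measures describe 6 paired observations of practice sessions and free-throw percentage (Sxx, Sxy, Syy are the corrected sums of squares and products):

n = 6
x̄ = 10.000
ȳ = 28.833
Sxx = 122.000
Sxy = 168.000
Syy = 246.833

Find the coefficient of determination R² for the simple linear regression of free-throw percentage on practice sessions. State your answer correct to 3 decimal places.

R² = Sxy²/(Sxx·Syy) = (168)²/(122·246.833) = 0.937250

0.937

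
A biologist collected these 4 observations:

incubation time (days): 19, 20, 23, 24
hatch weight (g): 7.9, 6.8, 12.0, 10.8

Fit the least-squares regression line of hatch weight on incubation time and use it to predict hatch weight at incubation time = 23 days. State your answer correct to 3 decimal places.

n = 4, Σx = 86, Σy = 37.5, Σxy = 821.3, Σx² = 1866
Sxx = Σx² − (Σx)²/n = 1866 − 1849 = 17
Sxy = Σxy − (Σx)(Σy)/n = 821.3 − 806.25 = 15.05
b = Sxy/Sxx = 15.05/17 = 0.885294
a = ȳ − b·x̄ = 9.375 − 0.885294·21.5 = -9.658824
ŷ(23) = a + b·23 = -9.658824 + 0.885294·23 = 10.702941

10.703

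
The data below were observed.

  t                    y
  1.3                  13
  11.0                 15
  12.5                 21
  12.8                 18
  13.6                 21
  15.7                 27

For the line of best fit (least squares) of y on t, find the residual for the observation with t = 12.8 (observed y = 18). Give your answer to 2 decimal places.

-2.48

n = 6, Σx = 66.9, Σy = 115, Σxy = 1384.3, Σx² = 874.23
Sxx = Σx² − (Σx)²/n = 874.23 − 745.935 = 128.295
Sxy = Σxy − (Σx)(Σy)/n = 1384.3 − 1282.25 = 102.05
b = Sxy/Sxx = 102.05/128.295 = 0.795432
a = ȳ − b·x̄ = 19.166667 − 0.795432·11.15 = 10.297595
ŷ(12.8) = 10.297595 + 0.795432·12.8 = 20.479130
residual = y − ŷ = 18 − 20.479130 = -2.479130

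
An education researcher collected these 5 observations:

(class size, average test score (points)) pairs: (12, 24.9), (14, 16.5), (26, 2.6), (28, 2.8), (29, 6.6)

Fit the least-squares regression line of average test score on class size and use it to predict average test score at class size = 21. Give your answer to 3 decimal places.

n = 5, Σx = 109, Σy = 53.4, Σxy = 867.2, Σx² = 2641
Sxx = Σx² − (Σx)²/n = 2641 − 2376.2 = 264.8
Sxy = Σxy − (Σx)(Σy)/n = 867.2 − 1164.12 = -296.92
b = Sxy/Sxx = -296.92/264.8 = -1.121299
a = ȳ − b·x̄ = 10.68 − (-1.121299)·21.8 = 35.124320
ŷ(21) = a + b·21 = 35.124320 + (-1.121299)·21 = 11.577039

11.577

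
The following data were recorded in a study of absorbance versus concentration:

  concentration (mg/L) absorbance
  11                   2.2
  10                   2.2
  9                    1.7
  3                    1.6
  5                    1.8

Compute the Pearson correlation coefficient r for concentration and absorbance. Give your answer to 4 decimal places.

0.7977

n = 5, Σx = 38, Σy = 9.5, Σxy = 75.3, Σx² = 336, Σy² = 18.37
Sxx = Σx² − (Σx)²/n = 336 − 288.8 = 47.2
Sxy = Σxy − (Σx)(Σy)/n = 75.3 − 72.2 = 3.1
Syy = Σy² − (Σy)²/n = 18.37 − 18.05 = 0.32
r = Sxy/√(Sxx·Syy) = 3.1/√(15.104) = 3.1/3.886386 = 0.797656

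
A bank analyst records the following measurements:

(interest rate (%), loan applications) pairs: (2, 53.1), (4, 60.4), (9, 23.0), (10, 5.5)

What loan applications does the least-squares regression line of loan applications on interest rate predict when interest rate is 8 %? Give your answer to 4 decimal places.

24.6402

n = 4, Σx = 25, Σy = 142, Σxy = 609.8, Σx² = 201
Sxx = Σx² − (Σx)²/n = 201 − 156.25 = 44.75
Sxy = Σxy − (Σx)(Σy)/n = 609.8 − 887.5 = -277.7
b = Sxy/Sxx = -277.7/44.75 = -6.205587
a = ȳ − b·x̄ = 35.5 − (-6.205587)·6.25 = 74.284916
ŷ(8) = a + b·8 = 74.284916 + (-6.205587)·8 = 24.640223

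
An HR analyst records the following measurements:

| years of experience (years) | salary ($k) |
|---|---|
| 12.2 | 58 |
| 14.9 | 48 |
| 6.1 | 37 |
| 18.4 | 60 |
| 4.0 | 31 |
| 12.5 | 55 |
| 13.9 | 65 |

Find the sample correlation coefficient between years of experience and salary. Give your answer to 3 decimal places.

0.847

n = 7, Σx = 82, Σy = 354, Σxy = 4467.5, Σx² = 1112.08, Σy² = 18848
Sxx = Σx² − (Σx)²/n = 1112.08 − 960.571429 = 151.508571
Sxy = Σxy − (Σx)(Σy)/n = 4467.5 − 4146.857143 = 320.642857
Syy = Σy² − (Σy)²/n = 18848 − 17902.285714 = 945.714286
r = Sxy/√(Sxx·Syy) = 320.642857/√(143283.820408) = 320.642857/378.528494 = 0.847077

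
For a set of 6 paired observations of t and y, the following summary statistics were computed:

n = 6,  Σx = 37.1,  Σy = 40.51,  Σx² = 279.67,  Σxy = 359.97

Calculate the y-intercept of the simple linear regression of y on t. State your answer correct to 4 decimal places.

-6.7155

Sxx = Σx² − (Σx)²/n = 279.67 − 229.401667 = 50.268333
Sxy = Σxy − (Σx)(Σy)/n = 359.97 − 250.486833 = 109.483167
b = Sxy/Sxx = 109.483167/50.268333 = 2.177975
a = ȳ − b·x̄ = 6.751667 − 2.177975·6.183333 = -6.715478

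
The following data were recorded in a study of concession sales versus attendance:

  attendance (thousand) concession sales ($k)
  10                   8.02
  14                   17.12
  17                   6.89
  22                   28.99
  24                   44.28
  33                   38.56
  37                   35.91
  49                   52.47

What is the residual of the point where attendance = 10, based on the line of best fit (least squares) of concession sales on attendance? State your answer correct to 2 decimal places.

-3.55

n = 8, Σx = 206, Σy = 232.24, Σxy = 7309.69, Σx² = 6504
Sxx = Σx² − (Σx)²/n = 6504 − 5304.5 = 1199.5
Sxy = Σxy − (Σx)(Σy)/n = 7309.69 − 5980.18 = 1329.51
b = Sxy/Sxx = 1329.51/1199.5 = 1.108387
a = ȳ − b·x̄ = 29.03 − 1.108387·25.75 = 0.489039
ŷ(10) = 0.489039 + 1.108387·10 = 11.572907
residual = y − ŷ = 8.02 − 11.572907 = -3.552907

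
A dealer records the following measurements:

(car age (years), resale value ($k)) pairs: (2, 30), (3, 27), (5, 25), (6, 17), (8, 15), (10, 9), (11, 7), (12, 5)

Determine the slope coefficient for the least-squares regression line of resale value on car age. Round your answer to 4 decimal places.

-2.5484

n = 8, Σx = 57, Σy = 135, Σxy = 715, Σx² = 503
Sxx = Σx² − (Σx)²/n = 503 − 406.125 = 96.875
Sxy = Σxy − (Σx)(Σy)/n = 715 − 961.875 = -246.875
b = Sxy/Sxx = -246.875/96.875 = -2.548387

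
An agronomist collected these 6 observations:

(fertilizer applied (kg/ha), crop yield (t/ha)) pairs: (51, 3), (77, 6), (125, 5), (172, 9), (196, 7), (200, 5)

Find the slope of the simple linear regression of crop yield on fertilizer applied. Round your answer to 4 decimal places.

0.0187

n = 6, Σx = 821, Σy = 35, Σxy = 5160, Σx² = 132155
Sxx = Σx² − (Σx)²/n = 132155 − 112340.166667 = 19814.833333
Sxy = Σxy − (Σx)(Σy)/n = 5160 − 4789.166667 = 370.833333
b = Sxy/Sxx = 370.833333/19814.833333 = 0.018715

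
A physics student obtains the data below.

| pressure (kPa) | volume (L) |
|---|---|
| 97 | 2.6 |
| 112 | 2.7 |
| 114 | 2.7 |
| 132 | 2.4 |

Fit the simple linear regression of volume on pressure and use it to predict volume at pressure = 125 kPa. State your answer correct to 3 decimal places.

n = 4, Σx = 455, Σy = 10.4, Σxy = 1179.2, Σx² = 52373
Sxx = Σx² − (Σx)²/n = 52373 − 51756.25 = 616.75
Sxy = Σxy − (Σx)(Σy)/n = 1179.2 − 1183 = -3.8
b = Sxy/Sxx = -3.8/616.75 = -0.006161
a = ȳ − b·x̄ = 2.6 − (-0.006161)·113.75 = 3.300851
ŷ(125) = a + b·125 = 3.300851 + (-0.006161)·125 = 2.530685

2.531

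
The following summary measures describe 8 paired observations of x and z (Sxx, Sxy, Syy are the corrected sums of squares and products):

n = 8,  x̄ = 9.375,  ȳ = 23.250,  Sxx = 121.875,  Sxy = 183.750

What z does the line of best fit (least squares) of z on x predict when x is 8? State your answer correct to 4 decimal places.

21.1769

b = Sxy/Sxx = 183.75/121.875 = 1.507692
a = ȳ − b·x̄ = 23.25 − 1.507692·9.375 = 9.115385
ŷ(8) = a + b·8 = 9.115385 + 1.507692·8 = 21.176923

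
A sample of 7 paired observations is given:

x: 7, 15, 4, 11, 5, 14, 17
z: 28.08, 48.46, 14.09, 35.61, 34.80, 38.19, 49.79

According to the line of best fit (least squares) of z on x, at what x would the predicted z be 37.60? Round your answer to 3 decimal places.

11.410

n = 7, Σx = 73, Σy = 249.02, Σxy = 2926.62, Σx² = 921
Sxx = Σx² − (Σx)²/n = 921 − 761.285714 = 159.714286
Sxy = Σxy − (Σx)(Σy)/n = 2926.62 − 2596.922857 = 329.697143
b = Sxy/Sxx = 329.697143/159.714286 = 2.064293
a = ȳ − b·x̄ = 35.574286 − 2.064293·10.428571 = 14.046655
Set a + b·x = 37.60: x = (37.60 − 14.046655) / 2.064293 = 11.409883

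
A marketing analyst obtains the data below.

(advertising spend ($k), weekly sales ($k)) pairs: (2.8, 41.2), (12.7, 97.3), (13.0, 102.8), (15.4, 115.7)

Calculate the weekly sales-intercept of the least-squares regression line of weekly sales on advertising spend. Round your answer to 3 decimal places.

24.545

n = 4, Σx = 43.9, Σy = 357, Σxy = 4469.25, Σx² = 575.29
Sxx = Σx² − (Σx)²/n = 575.29 − 481.8025 = 93.4875
Sxy = Σxy − (Σx)(Σy)/n = 4469.25 − 3918.075 = 551.175
b = Sxy/Sxx = 551.175/93.4875 = 5.895708
a = ȳ − b·x̄ = 89.25 − 5.895708·10.975 = 24.544605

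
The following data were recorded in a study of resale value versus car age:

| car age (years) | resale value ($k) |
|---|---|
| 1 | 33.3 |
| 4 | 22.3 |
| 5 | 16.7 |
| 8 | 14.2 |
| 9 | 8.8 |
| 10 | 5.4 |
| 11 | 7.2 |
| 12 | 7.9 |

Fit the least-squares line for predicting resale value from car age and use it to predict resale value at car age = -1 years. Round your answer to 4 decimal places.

n = 8, Σx = 60, Σy = 115.8, Σxy = 626.8, Σx² = 552
Sxx = Σx² − (Σx)²/n = 552 − 450 = 102
Sxy = Σxy − (Σx)(Σy)/n = 626.8 − 868.5 = -241.7
b = Sxy/Sxx = -241.7/102 = -2.369608
a = ȳ − b·x̄ = 14.475 − (-2.369608)·7.5 = 32.247059
ŷ(-1) = a + b·-1 = 32.247059 + (-2.369608)·(-1) = 34.616667

34.6167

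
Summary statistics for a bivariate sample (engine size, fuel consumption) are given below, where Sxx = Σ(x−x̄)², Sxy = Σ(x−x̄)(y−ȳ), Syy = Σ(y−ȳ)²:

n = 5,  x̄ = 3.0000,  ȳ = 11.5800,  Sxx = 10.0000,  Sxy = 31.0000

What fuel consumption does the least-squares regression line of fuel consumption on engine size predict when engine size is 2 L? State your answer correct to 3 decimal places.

b = Sxy/Sxx = 31/10 = 3.1
a = ȳ − b·x̄ = 11.58 − 3.1·3 = 2.28
ŷ(2) = a + b·2 = 2.28 + 3.1·2 = 8.48

8.480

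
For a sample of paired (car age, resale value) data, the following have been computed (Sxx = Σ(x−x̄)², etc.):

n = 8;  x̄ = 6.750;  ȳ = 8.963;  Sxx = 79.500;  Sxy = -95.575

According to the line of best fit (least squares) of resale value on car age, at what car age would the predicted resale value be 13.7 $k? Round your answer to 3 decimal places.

2.810

b = Sxy/Sxx = -95.575/79.5 = -1.202201
a = ȳ − b·x̄ = 8.963 − (-1.202201)·6.75 = 17.077858
Set a + b·x = 13.7: x = (13.7 − 17.077858) / (-1.202201) = 2.809728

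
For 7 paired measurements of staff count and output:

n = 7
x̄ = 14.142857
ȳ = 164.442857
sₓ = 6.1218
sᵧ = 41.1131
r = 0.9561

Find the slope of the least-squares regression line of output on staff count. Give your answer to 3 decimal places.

6.421

b = r · sᵧ/sₓ = 0.9561 · 41.1131/6.1218 = 6.421026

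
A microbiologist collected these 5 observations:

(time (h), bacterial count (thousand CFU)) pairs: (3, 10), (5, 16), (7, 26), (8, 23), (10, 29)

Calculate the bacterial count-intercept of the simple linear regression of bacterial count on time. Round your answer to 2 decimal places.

n = 5, Σx = 33, Σy = 104, Σxy = 766, Σx² = 247
Sxx = Σx² − (Σx)²/n = 247 − 217.8 = 29.2
Sxy = Σxy − (Σx)(Σy)/n = 766 − 686.4 = 79.6
b = Sxy/Sxx = 79.6/29.2 = 2.726027
a = ȳ − b·x̄ = 20.8 − 2.726027·6.6 = 2.808219

2.81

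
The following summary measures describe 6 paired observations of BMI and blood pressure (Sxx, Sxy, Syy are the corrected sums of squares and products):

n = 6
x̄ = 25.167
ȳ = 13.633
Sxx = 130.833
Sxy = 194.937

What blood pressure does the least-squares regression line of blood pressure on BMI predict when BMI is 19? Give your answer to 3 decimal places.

4.444

b = Sxy/Sxx = 194.937/130.833 = 1.489968
a = ȳ − b·x̄ = 13.633 − 1.489968·25.167 = -23.865028
ŷ(19) = a + b·19 = -23.865028 + 1.489968·19 = 4.444367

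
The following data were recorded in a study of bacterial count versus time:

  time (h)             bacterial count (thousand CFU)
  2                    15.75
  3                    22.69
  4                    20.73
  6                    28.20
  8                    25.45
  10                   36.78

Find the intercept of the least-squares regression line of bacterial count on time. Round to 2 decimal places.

n = 6, Σx = 33, Σy = 149.6, Σxy = 923.09, Σx² = 229
Sxx = Σx² − (Σx)²/n = 229 − 181.5 = 47.5
Sxy = Σxy − (Σx)(Σy)/n = 923.09 − 822.8 = 100.29
b = Sxy/Sxx = 100.29/47.5 = 2.111368
a = ȳ − b·x̄ = 24.933333 − 2.111368·5.5 = 13.320807

13.32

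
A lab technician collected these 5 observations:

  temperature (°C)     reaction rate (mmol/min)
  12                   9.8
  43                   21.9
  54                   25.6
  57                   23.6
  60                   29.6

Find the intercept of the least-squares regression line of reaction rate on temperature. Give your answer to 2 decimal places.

n = 5, Σx = 226, Σy = 110.5, Σxy = 5562.9, Σx² = 11758
Sxx = Σx² − (Σx)²/n = 11758 − 10215.2 = 1542.8
Sxy = Σxy − (Σx)(Σy)/n = 5562.9 − 4994.6 = 568.3
b = Sxy/Sxx = 568.3/1542.8 = 0.368356
a = ȳ − b·x̄ = 22.1 − 0.368356·45.2 = 5.450298

5.45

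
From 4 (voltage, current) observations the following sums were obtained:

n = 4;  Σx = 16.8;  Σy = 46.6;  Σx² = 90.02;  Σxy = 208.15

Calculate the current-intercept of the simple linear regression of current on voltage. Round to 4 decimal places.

Sxx = Σx² − (Σx)²/n = 90.02 − 70.56 = 19.46
Sxy = Σxy − (Σx)(Σy)/n = 208.15 − 195.72 = 12.43
b = Sxy/Sxx = 12.43/19.46 = 0.638746
a = ȳ − b·x̄ = 11.65 − 0.638746·4.2 = 8.967266

8.9673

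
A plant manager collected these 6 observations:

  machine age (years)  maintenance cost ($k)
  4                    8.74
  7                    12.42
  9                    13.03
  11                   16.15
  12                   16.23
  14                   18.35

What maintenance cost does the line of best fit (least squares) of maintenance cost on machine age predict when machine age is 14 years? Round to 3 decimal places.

n = 6, Σx = 57, Σy = 84.92, Σxy = 868.48, Σx² = 607
Sxx = Σx² − (Σx)²/n = 607 − 541.5 = 65.5
Sxy = Σxy − (Σx)(Σy)/n = 868.48 − 806.74 = 61.74
b = Sxy/Sxx = 61.74/65.5 = 0.942595
a = ȳ − b·x̄ = 14.153333 − 0.942595·9.5 = 5.198677
ŷ(14) = a + b·14 = 5.198677 + 0.942595·14 = 18.395013

18.395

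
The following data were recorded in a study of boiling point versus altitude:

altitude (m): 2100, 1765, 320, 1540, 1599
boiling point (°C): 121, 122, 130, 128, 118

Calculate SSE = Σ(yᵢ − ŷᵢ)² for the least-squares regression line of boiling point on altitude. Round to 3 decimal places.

47.404

n = 5, Σx = 7324, Σy = 619, Σxy = 896832, Σx² = 12556026, Σy² = 76733
Sxx = Σx² − (Σx)²/n = 12556026 − 10728195.2 = 1827830.8
Sxy = Σxy − (Σx)(Σy)/n = 896832 − 906711.2 = -9879.2
Syy = Σy² − (Σy)²/n = 76733 − 76632.2 = 100.8
b = Sxy/Sxx = -9879.2/1827830.8 = -0.005405
SSE = Syy − b·Sxy = 100.8 − (-0.005405)·(-9879.2) = 47.404143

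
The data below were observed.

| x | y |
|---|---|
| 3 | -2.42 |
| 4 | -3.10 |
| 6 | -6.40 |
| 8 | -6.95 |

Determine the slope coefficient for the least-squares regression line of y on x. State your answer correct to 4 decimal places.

-0.9893

n = 4, Σx = 21, Σy = -18.87, Σxy = -113.66, Σx² = 125
Sxx = Σx² − (Σx)²/n = 125 − 110.25 = 14.75
Sxy = Σxy − (Σx)(Σy)/n = -113.66 − (-99.0675) = -14.5925
b = Sxy/Sxx = -14.5925/14.75 = -0.989322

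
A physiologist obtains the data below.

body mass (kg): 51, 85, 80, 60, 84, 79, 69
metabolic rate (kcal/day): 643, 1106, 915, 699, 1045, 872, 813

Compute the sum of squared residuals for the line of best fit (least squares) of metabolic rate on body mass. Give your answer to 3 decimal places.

n = 7, Σx = 508, Σy = 6093, Σxy = 454708, Σx² = 37884, Σy² = 5475889
Sxx = Σx² − (Σx)²/n = 37884 − 36866.285714 = 1017.714286
Sxy = Σxy − (Σx)(Σy)/n = 454708 − 442177.714286 = 12530.285714
Syy = Σy² − (Σy)²/n = 5475889 − 5303521.285714 = 172367.714286
b = Sxy/Sxx = 12530.285714/1017.714286 = 12.312184
SSE = Syy − b·Sxy = 172367.714286 − 12.312184·12530.285714 = 18092.528916

18092.529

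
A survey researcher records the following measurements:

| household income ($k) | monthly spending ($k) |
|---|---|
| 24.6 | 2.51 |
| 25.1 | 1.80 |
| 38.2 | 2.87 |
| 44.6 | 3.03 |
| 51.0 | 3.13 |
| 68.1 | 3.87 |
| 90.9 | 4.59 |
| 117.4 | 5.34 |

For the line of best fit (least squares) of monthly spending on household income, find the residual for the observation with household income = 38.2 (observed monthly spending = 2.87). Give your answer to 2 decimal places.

0.14

n = 8, Σx = 459.9, Σy = 27.14, Σxy = 1819.022, Σx² = 33967.75
Sxx = Σx² − (Σx)²/n = 33967.75 − 26438.50125 = 7529.24875
Sxy = Σxy − (Σx)(Σy)/n = 1819.022 − 1560.21075 = 258.81125
b = Sxy/Sxx = 258.81125/7529.24875 = 0.034374
a = ȳ − b·x̄ = 3.3925 − 0.034374·57.4875 = 1.416418
ŷ(38.2) = 1.416418 + 0.034374·38.2 = 2.729509
residual = y − ŷ = 2.87 − 2.729509 = 0.140491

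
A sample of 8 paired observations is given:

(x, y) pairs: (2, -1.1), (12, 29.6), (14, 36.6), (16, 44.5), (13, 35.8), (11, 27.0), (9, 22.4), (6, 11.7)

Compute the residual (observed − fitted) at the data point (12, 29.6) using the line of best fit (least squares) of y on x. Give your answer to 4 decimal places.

-1.4388

n = 8, Σx = 83, Σy = 206.5, Σxy = 2611.6, Σx² = 1007
Sxx = Σx² − (Σx)²/n = 1007 − 861.125 = 145.875
Sxy = Σxy − (Σx)(Σy)/n = 2611.6 − 2142.4375 = 469.1625
b = Sxy/Sxx = 469.1625/145.875 = 3.216195
a = ȳ − b·x̄ = 25.8125 − 3.216195·10.375 = -7.555527
ŷ(12) = -7.555527 + 3.216195·12 = 31.038817
residual = y − ŷ = 29.6 − 31.038817 = -1.438817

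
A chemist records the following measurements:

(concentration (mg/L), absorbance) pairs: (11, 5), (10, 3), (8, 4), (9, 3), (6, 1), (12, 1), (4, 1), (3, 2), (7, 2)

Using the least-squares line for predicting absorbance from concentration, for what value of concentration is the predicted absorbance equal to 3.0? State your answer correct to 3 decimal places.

n = 9, Σx = 70, Σy = 22, Σxy = 186, Σx² = 620
Sxx = Σx² − (Σx)²/n = 620 − 544.444444 = 75.555556
Sxy = Σxy − (Σx)(Σy)/n = 186 − 171.111111 = 14.888889
b = Sxy/Sxx = 14.888889/75.555556 = 0.197059
a = ȳ − b·x̄ = 2.444444 − 0.197059·7.777778 = 0.911765
Set a + b·x = 3.0: x = (3.0 − 0.911765) / 0.197059 = 10.597015

10.597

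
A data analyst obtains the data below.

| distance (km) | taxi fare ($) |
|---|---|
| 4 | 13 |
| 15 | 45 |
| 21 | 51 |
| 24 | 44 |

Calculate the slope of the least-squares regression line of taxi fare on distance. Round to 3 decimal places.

n = 4, Σx = 64, Σy = 153, Σxy = 2854, Σx² = 1258
Sxx = Σx² − (Σx)²/n = 1258 − 1024 = 234
Sxy = Σxy − (Σx)(Σy)/n = 2854 − 2448 = 406
b = Sxy/Sxx = 406/234 = 1.735043

1.735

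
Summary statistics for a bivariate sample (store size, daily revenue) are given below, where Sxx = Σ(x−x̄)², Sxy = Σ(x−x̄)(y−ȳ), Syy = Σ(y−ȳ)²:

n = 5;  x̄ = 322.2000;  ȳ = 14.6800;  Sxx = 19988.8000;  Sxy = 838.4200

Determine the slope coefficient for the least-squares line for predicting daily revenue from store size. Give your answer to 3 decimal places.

0.042

b = Sxy/Sxx = 838.42/19988.8 = 0.041944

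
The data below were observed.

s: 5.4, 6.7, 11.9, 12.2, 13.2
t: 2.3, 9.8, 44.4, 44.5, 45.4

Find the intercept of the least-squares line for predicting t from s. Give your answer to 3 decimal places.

n = 5, Σx = 49.4, Σy = 146.4, Σxy = 1748.62, Σx² = 538.74
Sxx = Σx² − (Σx)²/n = 538.74 − 488.072 = 50.668
Sxy = Σxy − (Σx)(Σy)/n = 1748.62 − 1446.432 = 302.188
b = Sxy/Sxx = 302.188/50.668 = 5.964080
a = ȳ − b·x̄ = 29.28 − 5.964080·9.88 = -29.645109

-29.645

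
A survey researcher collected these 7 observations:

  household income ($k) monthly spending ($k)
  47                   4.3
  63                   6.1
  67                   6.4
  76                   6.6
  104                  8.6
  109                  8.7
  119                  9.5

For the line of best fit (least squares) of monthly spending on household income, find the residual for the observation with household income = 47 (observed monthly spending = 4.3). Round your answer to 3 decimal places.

n = 7, Σx = 585, Σy = 50.2, Σxy = 4490, Σx² = 53301
Sxx = Σx² − (Σx)²/n = 53301 − 48889.285714 = 4411.714286
Sxy = Σxy − (Σx)(Σy)/n = 4490 − 4195.285714 = 294.714286
b = Sxy/Sxx = 294.714286/4411.714286 = 0.066803
a = ȳ − b·x̄ = 7.171429 − 0.066803·83.571429 = 1.588634
ŷ(47) = 1.588634 + 0.066803·47 = 4.728360
residual = y − ŷ = 4.3 − 4.728360 = -0.428360

-0.428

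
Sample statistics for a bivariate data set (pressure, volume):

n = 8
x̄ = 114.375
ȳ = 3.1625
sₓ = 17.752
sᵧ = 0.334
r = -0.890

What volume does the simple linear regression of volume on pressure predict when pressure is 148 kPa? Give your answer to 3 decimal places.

b = r · sᵧ/sₓ = -0.89 · 0.334/17.752 = -0.016745
a = ȳ − b·x̄ = 3.1625 − (-0.016745)·114.375 = 5.077727
ŷ(148) = a + b·148 = 5.077727 + (-0.016745)·148 = 2.599444

2.599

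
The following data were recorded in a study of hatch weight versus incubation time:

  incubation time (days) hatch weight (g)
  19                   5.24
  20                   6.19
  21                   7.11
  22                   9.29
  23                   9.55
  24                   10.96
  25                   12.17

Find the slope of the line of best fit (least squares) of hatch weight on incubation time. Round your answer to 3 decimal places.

n = 7, Σx = 154, Σy = 60.51, Σxy = 1363.99, Σx² = 3416
Sxx = Σx² − (Σx)²/n = 3416 − 3388 = 28
Sxy = Σxy − (Σx)(Σy)/n = 1363.99 − 1331.22 = 32.77
b = Sxy/Sxx = 32.77/28 = 1.170357

1.170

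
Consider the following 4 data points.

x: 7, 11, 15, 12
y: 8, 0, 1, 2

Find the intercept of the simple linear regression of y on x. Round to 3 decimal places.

n = 4, Σx = 45, Σy = 11, Σxy = 95, Σx² = 539
Sxx = Σx² − (Σx)²/n = 539 − 506.25 = 32.75
Sxy = Σxy − (Σx)(Σy)/n = 95 − 123.75 = -28.75
b = Sxy/Sxx = -28.75/32.75 = -0.877863
a = ȳ − b·x̄ = 2.75 − (-0.877863)·11.25 = 12.625954

12.626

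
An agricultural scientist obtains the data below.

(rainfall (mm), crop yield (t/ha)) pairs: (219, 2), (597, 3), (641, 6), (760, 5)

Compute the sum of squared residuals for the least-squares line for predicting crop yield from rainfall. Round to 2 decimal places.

n = 4, Σx = 2217, Σy = 16, Σxy = 9875, Σx² = 1392851, Σy² = 74
Sxx = Σx² − (Σx)²/n = 1392851 − 1228772.25 = 164078.75
Sxy = Σxy − (Σx)(Σy)/n = 9875 − 8868 = 1007
Syy = Σy² − (Σy)²/n = 74 − 64 = 10
b = Sxy/Sxx = 1007/164078.75 = 0.006137
SSE = Syy − b·Sxy = 10 − 0.006137·1007 = 3.819742

3.82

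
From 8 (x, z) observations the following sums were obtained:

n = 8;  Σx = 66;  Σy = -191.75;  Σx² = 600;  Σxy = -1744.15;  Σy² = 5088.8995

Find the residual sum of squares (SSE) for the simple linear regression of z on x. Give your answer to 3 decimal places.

18.785

Sxx = Σx² − (Σx)²/n = 600 − 544.5 = 55.5
Sxy = Σxy − (Σx)(Σy)/n = -1744.15 − (-1581.9375) = -162.2125
Syy = Σy² − (Σy)²/n = 5088.8995 − 4596.007812 = 492.891687
b = Sxy/Sxx = -162.2125/55.5 = -2.922748
SSE = Syy − b·Sxy = 492.891687 − (-2.922748)·(-162.2125) = 18.785468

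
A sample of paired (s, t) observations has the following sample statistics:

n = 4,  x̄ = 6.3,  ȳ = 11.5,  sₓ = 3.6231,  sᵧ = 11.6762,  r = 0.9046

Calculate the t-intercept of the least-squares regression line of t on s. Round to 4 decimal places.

b = r · sᵧ/sₓ = 0.9046 · 11.6762/3.6231 = 2.915263
a = ȳ − b·x̄ = 11.5 − 2.915263·6.3 = -6.866159

-6.8662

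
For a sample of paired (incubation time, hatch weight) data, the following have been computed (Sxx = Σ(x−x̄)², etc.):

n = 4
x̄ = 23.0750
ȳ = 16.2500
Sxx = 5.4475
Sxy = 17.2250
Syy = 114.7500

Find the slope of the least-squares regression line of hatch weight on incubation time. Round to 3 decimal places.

b = Sxy/Sxx = 17.225/5.4475 = 3.162001

3.162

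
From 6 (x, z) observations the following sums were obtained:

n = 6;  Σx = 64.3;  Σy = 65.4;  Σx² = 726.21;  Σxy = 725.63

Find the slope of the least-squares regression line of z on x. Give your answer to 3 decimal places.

Sxx = Σx² − (Σx)²/n = 726.21 − 689.081667 = 37.128333
Sxy = Σxy − (Σx)(Σy)/n = 725.63 − 700.87 = 24.76
b = Sxy/Sxx = 24.76/37.128333 = 0.666876

0.667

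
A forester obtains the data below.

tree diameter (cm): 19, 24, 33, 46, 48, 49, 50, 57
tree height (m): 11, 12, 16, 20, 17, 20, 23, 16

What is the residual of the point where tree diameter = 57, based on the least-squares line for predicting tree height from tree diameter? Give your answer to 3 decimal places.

n = 8, Σx = 326, Σy = 135, Σxy = 5803, Σx² = 14596
Sxx = Σx² − (Σx)²/n = 14596 − 13284.5 = 1311.5
Sxy = Σxy − (Σx)(Σy)/n = 5803 − 5501.25 = 301.75
b = Sxy/Sxx = 301.75/1311.5 = 0.230080
a = ȳ − b·x̄ = 16.875 − 0.230080·40.75 = 7.499238
ŷ(57) = 7.499238 + 0.230080·57 = 20.613801
residual = y − ŷ = 16 − 20.613801 = -4.613801

-4.614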